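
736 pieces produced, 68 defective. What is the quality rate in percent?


Formula: Quality Rate = Good Pieces / Total Pieces * 100
Good pieces = 736 - 68 = 668
QR = 668 / 736 * 100 = 90.8%

90.8%


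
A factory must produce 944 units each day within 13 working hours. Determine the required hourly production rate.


Formula: Production Rate = Daily Demand / Available Hours
Rate = 944 units/day / 13 hours/day
Rate = 72.6 units/hour

72.6 units/hour


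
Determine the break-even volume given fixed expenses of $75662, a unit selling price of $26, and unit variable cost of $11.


Formula: BEQ = Fixed Costs / (Price - Variable Cost)
Contribution margin = $26 - $11 = $15/unit
BEQ = ceil($75662 / $15/unit) = ceil(5044.13) = 5045 units

5045 units


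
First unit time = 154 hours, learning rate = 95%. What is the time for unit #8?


Formula: T_n = T_1 * (learning_rate)^(log2(n)) where learning_rate = rate/100
Doublings = log2(8) = 3
T_n = 154 * 0.95^3
T_n = 154 * 0.8574 = 132.0 hours

132.0 hours


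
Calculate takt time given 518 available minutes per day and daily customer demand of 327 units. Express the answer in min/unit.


Formula: Takt Time = Available Production Time / Customer Demand
Takt = 518 min/day / 327 units/day
Takt = 1.58 min/unit

1.58 min/unit


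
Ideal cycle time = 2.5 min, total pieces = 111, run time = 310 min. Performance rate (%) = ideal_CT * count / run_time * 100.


Formula: Performance = (Ideal CT * Total Count) / Run Time * 100
Ideal output time = 2.5 * 111 = 277.5 min
Performance = 277.5 / 310 * 100 = 89.5%

89.5%


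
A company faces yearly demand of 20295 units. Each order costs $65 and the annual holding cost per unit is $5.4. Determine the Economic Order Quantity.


Formula: EOQ = sqrt(2 * D * S / H)
Numerator: 2 * 20295 * 65 = 2638350
2DS/H = 2638350 / 5.4 = 488583.3
EOQ = sqrt(488583.3) = 699.0 units

699.0 units


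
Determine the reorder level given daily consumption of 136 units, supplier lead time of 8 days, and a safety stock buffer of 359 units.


Formula: ROP = (Daily Demand * Lead Time) + Safety Stock
Demand during lead time = 136 * 8 = 1088 units
ROP = 1088 + 359 = 1447 units

1447 units


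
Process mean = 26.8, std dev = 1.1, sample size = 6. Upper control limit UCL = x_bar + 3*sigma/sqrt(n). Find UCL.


UCL = 26.8 + 3 * 1.1 / sqrt(6)

28.15


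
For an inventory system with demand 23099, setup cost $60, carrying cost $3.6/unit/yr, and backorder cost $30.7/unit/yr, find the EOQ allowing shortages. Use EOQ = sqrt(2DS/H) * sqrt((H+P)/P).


Formula: EOQ* = sqrt(2DS/H) * sqrt((H+P)/P)
Base EOQ = sqrt(2*23099*60/3.6) = 877.48 units
Correction = sqrt((3.6+30.7)/30.7) = 1.05701
EOQ* = 877.48 * 1.05701 = 927.5 units

927.5 units


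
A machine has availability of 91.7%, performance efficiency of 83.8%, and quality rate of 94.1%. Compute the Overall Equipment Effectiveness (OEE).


Formula: OEE = Availability * Performance * Quality / 10000
A * P = 91.7% * 83.8% / 100 = 76.84%
OEE = 76.84% * 94.1% / 100 = 72.3%

72.3%


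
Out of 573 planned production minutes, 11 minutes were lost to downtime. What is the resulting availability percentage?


Formula: Availability = (Planned Time - Downtime) / Planned Time * 100
Uptime = 573 - 11 = 562 min
Availability = 562 / 573 * 100 = 98.1%

98.1%


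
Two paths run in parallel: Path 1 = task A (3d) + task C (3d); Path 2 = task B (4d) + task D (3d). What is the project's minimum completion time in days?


Path 1 = 3 + 3 = 6 days
Path 2 = 4 + 3 = 7 days
Duration = max(6, 7) = 7 days

7 days


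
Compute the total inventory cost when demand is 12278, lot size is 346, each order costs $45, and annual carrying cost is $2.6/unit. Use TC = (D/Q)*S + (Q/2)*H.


TC = 12278/346 * 45 + 346/2 * 2.6

$2046.65


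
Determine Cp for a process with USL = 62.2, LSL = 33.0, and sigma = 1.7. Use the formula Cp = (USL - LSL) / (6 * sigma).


Cp = (62.2 - 33.0) / (6 * 1.7)

2.86


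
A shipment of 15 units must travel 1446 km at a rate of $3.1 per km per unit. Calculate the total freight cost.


TC = dist * cost * units = 1446 * 3.1 * 15 = $67239.00

$67239.00


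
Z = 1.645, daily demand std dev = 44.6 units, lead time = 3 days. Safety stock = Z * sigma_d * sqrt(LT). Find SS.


Formula: SS = z * sigma_d * sqrt(LT)
sqrt(LT) = sqrt(3) = 1.7321
SS = 1.645 * 44.6 * 1.7321
SS = 127.1 units

127.1 units


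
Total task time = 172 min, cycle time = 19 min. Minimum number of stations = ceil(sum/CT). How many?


Formula: N_min = ceil(Sum of Task Times / Cycle Time)
N_min = ceil(172 min / 19 min) = ceil(9.0526)
N_min = 10 stations

10


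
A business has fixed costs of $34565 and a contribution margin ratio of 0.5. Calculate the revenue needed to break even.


Formula: BER = Fixed Costs / Contribution Margin Ratio
BER = $34565 / 0.5
BER = $69130.00 (to the nearest cent)

$69130.00


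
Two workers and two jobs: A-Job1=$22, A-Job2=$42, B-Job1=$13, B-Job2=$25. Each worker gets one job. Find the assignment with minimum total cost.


Option 1: A->1 + B->2 = $22 + $25 = $47
Option 2: A->2 + B->1 = $42 + $13 = $55
Min cost = min($47, $55) = $47

$47


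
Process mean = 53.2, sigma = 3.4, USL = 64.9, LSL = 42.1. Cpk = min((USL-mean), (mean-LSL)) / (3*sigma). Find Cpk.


Cpu = (64.9 - 53.2) / (3 * 3.4) = 1.15
Cpl = (53.2 - 42.1) / (3 * 3.4) = 1.09
Cpk = min(1.15, 1.09) = 1.09

1.09


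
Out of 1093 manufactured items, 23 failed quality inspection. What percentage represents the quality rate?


Formula: Quality Rate = Good Pieces / Total Pieces * 100
Good pieces = 1093 - 23 = 1070
QR = 1070 / 1093 * 100 = 97.9%

97.9%


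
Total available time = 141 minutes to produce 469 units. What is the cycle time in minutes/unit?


Formula: CT = Available Time / Number of Units
CT = 141 min / 469 units
CT = 0.3 min/unit

0.3 min/unit


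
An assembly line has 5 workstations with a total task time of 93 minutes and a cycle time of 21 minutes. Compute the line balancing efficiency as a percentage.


Formula: Efficiency = Sum of Task Times / (N_stations * CT) * 100
Total station capacity = 5 stations * 21 min = 105 min
Efficiency = 93 / 105 * 100 = 88.6%

88.6%


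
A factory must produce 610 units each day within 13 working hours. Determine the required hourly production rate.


Formula: Production Rate = Daily Demand / Available Hours
Rate = 610 units/day / 13 hours/day
Rate = 46.9 units/hour

46.9 units/hour


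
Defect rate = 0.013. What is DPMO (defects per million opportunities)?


DPMO = defect_rate * 1000000 = 0.013 * 1000000

13000


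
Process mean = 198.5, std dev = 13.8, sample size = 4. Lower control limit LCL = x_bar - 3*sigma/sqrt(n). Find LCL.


LCL = 198.5 - 3 * 13.8 / sqrt(4)

177.8


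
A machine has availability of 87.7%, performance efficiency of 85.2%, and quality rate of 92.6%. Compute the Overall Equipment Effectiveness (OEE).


Formula: OEE = Availability * Performance * Quality / 10000
A * P = 87.7% * 85.2% / 100 = 74.72%
OEE = 74.72% * 92.6% / 100 = 69.2%

69.2%


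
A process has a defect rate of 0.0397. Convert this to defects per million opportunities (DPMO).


DPMO = defect_rate * 1000000 = 0.0397 * 1000000

39700


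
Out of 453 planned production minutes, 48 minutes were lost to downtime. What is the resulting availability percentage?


Formula: Availability = (Planned Time - Downtime) / Planned Time * 100
Uptime = 453 - 48 = 405 min
Availability = 405 / 453 * 100 = 89.4%

89.4%


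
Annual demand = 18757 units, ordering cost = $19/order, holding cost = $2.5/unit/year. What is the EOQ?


Formula: EOQ = sqrt(2 * D * S / H)
Numerator: 2 * 18757 * 19 = 712766
2DS/H = 712766 / 2.5 = 285106.4
EOQ = sqrt(285106.4) = 534.0 units

534.0 units


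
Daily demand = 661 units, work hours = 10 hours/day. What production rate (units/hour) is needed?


Formula: Production Rate = Daily Demand / Available Hours
Rate = 661 units/day / 10 hours/day
Rate = 66.1 units/hour

66.1 units/hour


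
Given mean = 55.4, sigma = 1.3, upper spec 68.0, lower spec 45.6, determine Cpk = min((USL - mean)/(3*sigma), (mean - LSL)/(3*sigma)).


Cpu = (68.0 - 55.4) / (3 * 1.3) = 3.23
Cpl = (55.4 - 45.6) / (3 * 1.3) = 2.51
Cpk = min(3.23, 2.51) = 2.51

2.51


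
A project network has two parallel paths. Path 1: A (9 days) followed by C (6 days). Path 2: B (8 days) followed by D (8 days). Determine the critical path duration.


Path 1 = 9 + 6 = 15 days
Path 2 = 8 + 8 = 16 days
Duration = max(15, 16) = 16 days

16 days


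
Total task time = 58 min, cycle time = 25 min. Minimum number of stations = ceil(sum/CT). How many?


Formula: N_min = ceil(Sum of Task Times / Cycle Time)
N_min = ceil(58 min / 25 min) = ceil(2.32)
N_min = 3 stations

3


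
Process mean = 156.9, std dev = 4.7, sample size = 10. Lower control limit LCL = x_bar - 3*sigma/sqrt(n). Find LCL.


LCL = 156.9 - 3 * 4.7 / sqrt(10)

152.44


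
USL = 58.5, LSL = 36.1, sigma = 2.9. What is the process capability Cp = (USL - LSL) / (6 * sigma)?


Cp = (58.5 - 36.1) / (6 * 2.9)

1.29


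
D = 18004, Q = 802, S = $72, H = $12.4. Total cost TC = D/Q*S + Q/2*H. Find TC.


TC = 18004/802 * 72 + 802/2 * 12.4

$6588.72


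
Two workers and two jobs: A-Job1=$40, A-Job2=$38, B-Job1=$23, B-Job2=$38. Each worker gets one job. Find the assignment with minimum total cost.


Option 1: A->1 + B->2 = $40 + $38 = $78
Option 2: A->2 + B->1 = $38 + $23 = $61
Min cost = min($78, $61) = $61

$61


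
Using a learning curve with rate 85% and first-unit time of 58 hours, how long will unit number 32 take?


Formula: T_n = T_1 * (learning_rate)^(log2(n)) where learning_rate = rate/100
Doublings = log2(32) = 5
T_n = 58 * 0.85^5
T_n = 58 * 0.4437 = 25.7 hours

25.7 hours


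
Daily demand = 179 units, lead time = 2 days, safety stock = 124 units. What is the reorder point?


Formula: ROP = (Daily Demand * Lead Time) + Safety Stock
Demand during lead time = 179 * 2 = 358 units
ROP = 358 + 124 = 482 units

482 units


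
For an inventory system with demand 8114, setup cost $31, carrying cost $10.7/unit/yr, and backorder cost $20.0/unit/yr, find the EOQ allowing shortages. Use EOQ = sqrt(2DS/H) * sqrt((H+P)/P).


Formula: EOQ* = sqrt(2DS/H) * sqrt((H+P)/P)
Base EOQ = sqrt(2*8114*31/10.7) = 216.83 units
Correction = sqrt((10.7+20.0)/20.0) = 1.23895
EOQ* = 216.83 * 1.23895 = 268.6 units

268.6 units


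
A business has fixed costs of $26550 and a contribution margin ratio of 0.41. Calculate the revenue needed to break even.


Formula: BER = Fixed Costs / Contribution Margin Ratio
BER = $26550 / 0.41
BER = $64756.10 (to the nearest cent)

$64756.10


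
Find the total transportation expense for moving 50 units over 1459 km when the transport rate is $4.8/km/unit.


TC = dist * cost * units = 1459 * 4.8 * 50 = $350160.00

$350160.00


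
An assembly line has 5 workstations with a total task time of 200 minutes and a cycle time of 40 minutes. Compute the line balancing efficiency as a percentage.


Formula: Efficiency = Sum of Task Times / (N_stations * CT) * 100
Total station capacity = 5 stations * 40 min = 200 min
Efficiency = 200 / 200 * 100 = 100.0%

100.0%


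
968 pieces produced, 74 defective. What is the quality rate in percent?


Formula: Quality Rate = Good Pieces / Total Pieces * 100
Good pieces = 968 - 74 = 894
QR = 894 / 968 * 100 = 92.4%

92.4%


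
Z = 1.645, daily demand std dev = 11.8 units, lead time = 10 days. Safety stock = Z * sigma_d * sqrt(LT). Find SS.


Formula: SS = z * sigma_d * sqrt(LT)
sqrt(LT) = sqrt(10) = 3.1623
SS = 1.645 * 11.8 * 3.1623
SS = 61.4 units

61.4 units


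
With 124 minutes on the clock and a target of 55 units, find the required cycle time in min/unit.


Formula: CT = Available Time / Number of Units
CT = 124 min / 55 units
CT = 2.25 min/unit

2.25 min/unit


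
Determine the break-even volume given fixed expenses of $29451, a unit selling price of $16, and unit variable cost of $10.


Formula: BEQ = Fixed Costs / (Price - Variable Cost)
Contribution margin = $16 - $10 = $6/unit
BEQ = ceil($29451 / $6/unit) = ceil(4908.5) = 4909 units

4909 units


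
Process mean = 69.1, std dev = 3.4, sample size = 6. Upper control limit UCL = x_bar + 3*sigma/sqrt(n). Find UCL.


UCL = 69.1 + 3 * 3.4 / sqrt(6)

73.26


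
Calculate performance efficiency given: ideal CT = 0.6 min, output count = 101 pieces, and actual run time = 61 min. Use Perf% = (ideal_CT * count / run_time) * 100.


Formula: Performance = (Ideal CT * Total Count) / Run Time * 100
Ideal output time = 0.6 * 101 = 60.6 min
Performance = 60.6 / 61 * 100 = 99.3%

99.3%


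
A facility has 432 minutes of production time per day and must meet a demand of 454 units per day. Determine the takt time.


Formula: Takt Time = Available Production Time / Customer Demand
Takt = 432 min/day / 454 units/day
Takt = 0.95 min/unit

0.95 min/unit


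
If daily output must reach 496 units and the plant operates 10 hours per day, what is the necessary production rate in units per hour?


Formula: Production Rate = Daily Demand / Available Hours
Rate = 496 units/day / 10 hours/day
Rate = 49.6 units/hour

49.6 units/hour


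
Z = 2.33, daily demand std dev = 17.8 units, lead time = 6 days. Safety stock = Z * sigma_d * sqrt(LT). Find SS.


Formula: SS = z * sigma_d * sqrt(LT)
sqrt(LT) = sqrt(6) = 2.4495
SS = 2.33 * 17.8 * 2.4495
SS = 101.6 units

101.6 units


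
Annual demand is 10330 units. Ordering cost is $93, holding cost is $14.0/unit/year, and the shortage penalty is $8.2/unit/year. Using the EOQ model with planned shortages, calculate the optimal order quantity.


Formula: EOQ* = sqrt(2DS/H) * sqrt((H+P)/P)
Base EOQ = sqrt(2*10330*93/14.0) = 370.46 units
Correction = sqrt((14.0+8.2)/8.2) = 1.64539
EOQ* = 370.46 * 1.64539 = 609.6 units

609.6 units


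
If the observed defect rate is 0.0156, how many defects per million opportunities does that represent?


DPMO = defect_rate * 1000000 = 0.0156 * 1000000

15600


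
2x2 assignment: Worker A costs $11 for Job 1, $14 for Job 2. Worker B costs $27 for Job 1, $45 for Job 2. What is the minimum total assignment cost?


Option 1: A->1 + B->2 = $11 + $45 = $56
Option 2: A->2 + B->1 = $14 + $27 = $41
Min cost = min($56, $41) = $41

$41


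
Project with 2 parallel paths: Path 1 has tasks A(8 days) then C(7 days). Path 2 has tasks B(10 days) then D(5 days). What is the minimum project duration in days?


Path 1 = 8 + 7 = 15 days
Path 2 = 10 + 5 = 15 days
Duration = max(15, 15) = 15 days

15 days


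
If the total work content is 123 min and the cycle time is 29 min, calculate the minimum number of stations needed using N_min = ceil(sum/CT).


Formula: N_min = ceil(Sum of Task Times / Cycle Time)
N_min = ceil(123 min / 29 min) = ceil(4.2414)
N_min = 5 stations

5


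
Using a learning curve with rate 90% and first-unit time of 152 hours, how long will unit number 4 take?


Formula: T_n = T_1 * (learning_rate)^(log2(n)) where learning_rate = rate/100
Doublings = log2(4) = 2
T_n = 152 * 0.9^2
T_n = 152 * 0.81 = 123.1 hours

123.1 hours


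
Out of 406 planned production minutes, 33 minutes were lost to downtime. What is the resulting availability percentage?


Formula: Availability = (Planned Time - Downtime) / Planned Time * 100
Uptime = 406 - 33 = 373 min
Availability = 373 / 406 * 100 = 91.9%

91.9%


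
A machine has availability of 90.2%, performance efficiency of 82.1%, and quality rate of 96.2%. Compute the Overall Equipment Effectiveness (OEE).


Formula: OEE = Availability * Performance * Quality / 10000
A * P = 90.2% * 82.1% / 100 = 74.05%
OEE = 74.05% * 96.2% / 100 = 71.2%

71.2%


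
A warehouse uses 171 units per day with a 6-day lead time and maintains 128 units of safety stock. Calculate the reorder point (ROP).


Formula: ROP = (Daily Demand * Lead Time) + Safety Stock
Demand during lead time = 171 * 6 = 1026 units
ROP = 1026 + 128 = 1154 units

1154 units


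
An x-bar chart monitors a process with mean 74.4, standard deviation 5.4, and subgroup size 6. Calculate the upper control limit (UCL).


UCL = 74.4 + 3 * 5.4 / sqrt(6)

81.01


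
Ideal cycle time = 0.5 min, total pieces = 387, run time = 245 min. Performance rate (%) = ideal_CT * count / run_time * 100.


Formula: Performance = (Ideal CT * Total Count) / Run Time * 100
Ideal output time = 0.5 * 387 = 193.5 min
Performance = 193.5 / 245 * 100 = 79.0%

79.0%


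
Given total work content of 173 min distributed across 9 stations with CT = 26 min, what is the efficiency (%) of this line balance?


Formula: Efficiency = Sum of Task Times / (N_stations * CT) * 100
Total station capacity = 9 stations * 26 min = 234 min
Efficiency = 173 / 234 * 100 = 73.9%

73.9%


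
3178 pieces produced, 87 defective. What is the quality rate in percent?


Formula: Quality Rate = Good Pieces / Total Pieces * 100
Good pieces = 3178 - 87 = 3091
QR = 3091 / 3178 * 100 = 97.3%

97.3%


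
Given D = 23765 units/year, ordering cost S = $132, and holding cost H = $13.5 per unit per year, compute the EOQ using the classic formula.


Formula: EOQ = sqrt(2 * D * S / H)
Numerator: 2 * 23765 * 132 = 6273960
2DS/H = 6273960 / 13.5 = 464737.8
EOQ = sqrt(464737.8) = 681.7 units

681.7 units


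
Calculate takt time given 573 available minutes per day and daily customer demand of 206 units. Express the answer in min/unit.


Formula: Takt Time = Available Production Time / Customer Demand
Takt = 573 min/day / 206 units/day
Takt = 2.78 min/unit

2.78 min/unit


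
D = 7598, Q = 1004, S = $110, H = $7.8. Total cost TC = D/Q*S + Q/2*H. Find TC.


TC = 7598/1004 * 110 + 1004/2 * 7.8

$4748.05


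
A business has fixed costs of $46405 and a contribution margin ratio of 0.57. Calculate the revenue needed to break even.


Formula: BER = Fixed Costs / Contribution Margin Ratio
BER = $46405 / 0.57
BER = $81412.28 (to the nearest cent)

$81412.28


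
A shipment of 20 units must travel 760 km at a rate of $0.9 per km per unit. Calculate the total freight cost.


TC = dist * cost * units = 760 * 0.9 * 20 = $13680.00

$13680.00


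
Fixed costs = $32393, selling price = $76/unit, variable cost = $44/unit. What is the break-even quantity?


Formula: BEQ = Fixed Costs / (Price - Variable Cost)
Contribution margin = $76 - $44 = $32/unit
BEQ = ceil($32393 / $32/unit) = ceil(1012.28) = 1013 units

1013 units


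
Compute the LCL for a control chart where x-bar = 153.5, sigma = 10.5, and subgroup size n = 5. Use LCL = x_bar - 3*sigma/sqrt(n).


LCL = 153.5 - 3 * 10.5 / sqrt(5)

139.41


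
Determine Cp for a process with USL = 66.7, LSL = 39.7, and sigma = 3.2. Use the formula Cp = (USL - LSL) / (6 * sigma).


Cp = (66.7 - 39.7) / (6 * 3.2)

1.41


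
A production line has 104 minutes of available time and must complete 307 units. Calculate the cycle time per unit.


Formula: CT = Available Time / Number of Units
CT = 104 min / 307 units
CT = 0.34 min/unit

0.34 min/unit


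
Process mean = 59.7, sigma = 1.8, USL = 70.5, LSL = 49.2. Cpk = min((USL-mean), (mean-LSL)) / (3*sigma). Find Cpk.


Cpu = (70.5 - 59.7) / (3 * 1.8) = 2.0
Cpl = (59.7 - 49.2) / (3 * 1.8) = 1.94
Cpk = min(2.0, 1.94) = 1.94

1.94


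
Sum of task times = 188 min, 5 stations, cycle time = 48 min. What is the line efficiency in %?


Formula: Efficiency = Sum of Task Times / (N_stations * CT) * 100
Total station capacity = 5 stations * 48 min = 240 min
Efficiency = 188 / 240 * 100 = 78.3%

78.3%


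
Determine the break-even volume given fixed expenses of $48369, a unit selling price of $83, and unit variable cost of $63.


Formula: BEQ = Fixed Costs / (Price - Variable Cost)
Contribution margin = $83 - $63 = $20/unit
BEQ = ceil($48369 / $20/unit) = ceil(2418.45) = 2419 units

2419 units


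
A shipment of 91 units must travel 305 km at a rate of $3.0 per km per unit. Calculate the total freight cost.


TC = dist * cost * units = 305 * 3.0 * 91 = $83265.00

$83265.00


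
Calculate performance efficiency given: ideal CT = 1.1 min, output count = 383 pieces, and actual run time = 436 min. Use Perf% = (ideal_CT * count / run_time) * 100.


Formula: Performance = (Ideal CT * Total Count) / Run Time * 100
Ideal output time = 1.1 * 383 = 421.3 min
Performance = 421.3 / 436 * 100 = 96.6%

96.6%


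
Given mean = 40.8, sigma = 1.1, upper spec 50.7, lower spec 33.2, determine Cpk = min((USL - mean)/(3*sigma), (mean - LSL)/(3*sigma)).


Cpu = (50.7 - 40.8) / (3 * 1.1) = 3.0
Cpl = (40.8 - 33.2) / (3 * 1.1) = 2.3
Cpk = min(3.0, 2.3) = 2.3

2.3


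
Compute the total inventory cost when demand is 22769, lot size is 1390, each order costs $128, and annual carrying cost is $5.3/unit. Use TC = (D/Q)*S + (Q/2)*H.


TC = 22769/1390 * 128 + 1390/2 * 5.3

$5780.21


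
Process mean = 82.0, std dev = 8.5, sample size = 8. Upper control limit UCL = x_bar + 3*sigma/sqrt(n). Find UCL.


UCL = 82.0 + 3 * 8.5 / sqrt(8)

91.02


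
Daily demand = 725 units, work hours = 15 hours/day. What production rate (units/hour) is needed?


Formula: Production Rate = Daily Demand / Available Hours
Rate = 725 units/day / 15 hours/day
Rate = 48.3 units/hour

48.3 units/hour


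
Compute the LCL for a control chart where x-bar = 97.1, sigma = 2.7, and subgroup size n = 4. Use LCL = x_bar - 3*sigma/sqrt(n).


LCL = 97.1 - 3 * 2.7 / sqrt(4)

93.05


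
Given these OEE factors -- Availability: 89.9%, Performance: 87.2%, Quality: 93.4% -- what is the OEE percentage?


Formula: OEE = Availability * Performance * Quality / 10000
A * P = 89.9% * 87.2% / 100 = 78.39%
OEE = 78.39% * 93.4% / 100 = 73.2%

73.2%


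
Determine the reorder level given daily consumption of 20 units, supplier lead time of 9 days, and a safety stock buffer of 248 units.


Formula: ROP = (Daily Demand * Lead Time) + Safety Stock
Demand during lead time = 20 * 9 = 180 units
ROP = 180 + 248 = 428 units

428 units


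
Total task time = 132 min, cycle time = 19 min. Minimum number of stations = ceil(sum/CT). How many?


Formula: N_min = ceil(Sum of Task Times / Cycle Time)
N_min = ceil(132 min / 19 min) = ceil(6.9474)
N_min = 7 stations

7


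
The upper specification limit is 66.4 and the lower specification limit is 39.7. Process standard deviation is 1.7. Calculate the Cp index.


Cp = (66.4 - 39.7) / (6 * 1.7)

2.62


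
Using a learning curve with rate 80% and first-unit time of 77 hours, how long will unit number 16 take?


Formula: T_n = T_1 * (learning_rate)^(log2(n)) where learning_rate = rate/100
Doublings = log2(16) = 4
T_n = 77 * 0.8^4
T_n = 77 * 0.4096 = 31.5 hours

31.5 hours


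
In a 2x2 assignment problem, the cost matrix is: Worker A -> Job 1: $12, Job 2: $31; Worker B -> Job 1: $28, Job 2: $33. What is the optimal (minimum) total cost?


Option 1: A->1 + B->2 = $12 + $33 = $45
Option 2: A->2 + B->1 = $31 + $28 = $59
Min cost = min($45, $59) = $45

$45


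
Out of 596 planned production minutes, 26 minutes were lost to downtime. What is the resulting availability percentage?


Formula: Availability = (Planned Time - Downtime) / Planned Time * 100
Uptime = 596 - 26 = 570 min
Availability = 570 / 596 * 100 = 95.6%

95.6%


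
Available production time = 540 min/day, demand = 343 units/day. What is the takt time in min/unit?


Formula: Takt Time = Available Production Time / Customer Demand
Takt = 540 min/day / 343 units/day
Takt = 1.57 min/unit

1.57 min/unit


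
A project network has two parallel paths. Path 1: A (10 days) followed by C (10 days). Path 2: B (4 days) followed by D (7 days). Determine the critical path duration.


Path 1 = 10 + 10 = 20 days
Path 2 = 4 + 7 = 11 days
Duration = max(20, 11) = 20 days

20 days


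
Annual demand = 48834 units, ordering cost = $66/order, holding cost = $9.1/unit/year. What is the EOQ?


Formula: EOQ = sqrt(2 * D * S / H)
Numerator: 2 * 48834 * 66 = 6446088
2DS/H = 6446088 / 9.1 = 708361.3
EOQ = sqrt(708361.3) = 841.6 units

841.6 units


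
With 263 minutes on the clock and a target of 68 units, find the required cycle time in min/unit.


Formula: CT = Available Time / Number of Units
CT = 263 min / 68 units
CT = 3.87 min/unit

3.87 min/unit


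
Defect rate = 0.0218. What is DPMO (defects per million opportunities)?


DPMO = defect_rate * 1000000 = 0.0218 * 1000000

21800


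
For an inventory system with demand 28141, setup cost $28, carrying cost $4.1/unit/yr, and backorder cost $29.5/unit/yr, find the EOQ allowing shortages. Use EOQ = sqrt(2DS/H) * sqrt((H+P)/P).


Formula: EOQ* = sqrt(2DS/H) * sqrt((H+P)/P)
Base EOQ = sqrt(2*28141*28/4.1) = 619.97 units
Correction = sqrt((4.1+29.5)/29.5) = 1.06723
EOQ* = 619.97 * 1.06723 = 661.7 units

661.7 units


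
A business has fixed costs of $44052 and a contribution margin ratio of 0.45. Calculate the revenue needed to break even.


Formula: BER = Fixed Costs / Contribution Margin Ratio
BER = $44052 / 0.45
BER = $97893.33 (to the nearest cent)

$97893.33


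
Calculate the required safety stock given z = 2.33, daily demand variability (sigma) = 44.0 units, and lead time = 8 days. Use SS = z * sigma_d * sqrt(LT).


Formula: SS = z * sigma_d * sqrt(LT)
sqrt(LT) = sqrt(8) = 2.8284
SS = 2.33 * 44.0 * 2.8284
SS = 290.0 units

290.0 units


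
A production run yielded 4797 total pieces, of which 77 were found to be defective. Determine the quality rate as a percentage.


Formula: Quality Rate = Good Pieces / Total Pieces * 100
Good pieces = 4797 - 77 = 4720
QR = 4720 / 4797 * 100 = 98.4%

98.4%


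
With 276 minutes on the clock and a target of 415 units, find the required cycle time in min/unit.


Formula: CT = Available Time / Number of Units
CT = 276 min / 415 units
CT = 0.67 min/unit

0.67 min/unit


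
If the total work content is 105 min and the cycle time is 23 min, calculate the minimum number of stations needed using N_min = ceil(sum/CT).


Formula: N_min = ceil(Sum of Task Times / Cycle Time)
N_min = ceil(105 min / 23 min) = ceil(4.5652)
N_min = 5 stations

5


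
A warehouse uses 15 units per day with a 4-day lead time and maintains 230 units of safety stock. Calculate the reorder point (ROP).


Formula: ROP = (Daily Demand * Lead Time) + Safety Stock
Demand during lead time = 15 * 4 = 60 units
ROP = 60 + 230 = 290 units

290 units


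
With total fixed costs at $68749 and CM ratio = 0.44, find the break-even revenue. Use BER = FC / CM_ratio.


Formula: BER = Fixed Costs / Contribution Margin Ratio
BER = $68749 / 0.44
BER = $156247.73 (to the nearest cent)

$156247.73


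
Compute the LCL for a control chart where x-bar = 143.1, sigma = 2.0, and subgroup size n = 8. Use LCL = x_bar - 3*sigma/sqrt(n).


LCL = 143.1 - 3 * 2.0 / sqrt(8)

140.98


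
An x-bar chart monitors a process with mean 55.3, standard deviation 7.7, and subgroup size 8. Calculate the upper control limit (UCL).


UCL = 55.3 + 3 * 7.7 / sqrt(8)

63.47


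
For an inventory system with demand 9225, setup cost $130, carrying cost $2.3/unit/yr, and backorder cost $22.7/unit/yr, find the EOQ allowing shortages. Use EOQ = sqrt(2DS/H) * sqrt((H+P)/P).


Formula: EOQ* = sqrt(2DS/H) * sqrt((H+P)/P)
Base EOQ = sqrt(2*9225*130/2.3) = 1021.19 units
Correction = sqrt((2.3+22.7)/22.7) = 1.04944
EOQ* = 1021.19 * 1.04944 = 1071.7 units

1071.7 units


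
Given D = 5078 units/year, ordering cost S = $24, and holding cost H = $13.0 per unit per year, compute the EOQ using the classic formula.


Formula: EOQ = sqrt(2 * D * S / H)
Numerator: 2 * 5078 * 24 = 243744
2DS/H = 243744 / 13.0 = 18749.5
EOQ = sqrt(18749.5) = 136.9 units

136.9 units


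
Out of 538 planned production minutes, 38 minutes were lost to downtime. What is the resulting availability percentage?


Formula: Availability = (Planned Time - Downtime) / Planned Time * 100
Uptime = 538 - 38 = 500 min
Availability = 500 / 538 * 100 = 92.9%

92.9%


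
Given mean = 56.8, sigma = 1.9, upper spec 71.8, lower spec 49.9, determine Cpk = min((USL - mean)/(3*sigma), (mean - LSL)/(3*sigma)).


Cpu = (71.8 - 56.8) / (3 * 1.9) = 2.63
Cpl = (56.8 - 49.9) / (3 * 1.9) = 1.21
Cpk = min(2.63, 1.21) = 1.21

1.21


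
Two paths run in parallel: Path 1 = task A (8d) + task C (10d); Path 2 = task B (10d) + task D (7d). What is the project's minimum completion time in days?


Path 1 = 8 + 10 = 18 days
Path 2 = 10 + 7 = 17 days
Duration = max(18, 17) = 18 days

18 days


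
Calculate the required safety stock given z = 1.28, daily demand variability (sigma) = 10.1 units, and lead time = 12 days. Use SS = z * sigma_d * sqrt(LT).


Formula: SS = z * sigma_d * sqrt(LT)
sqrt(LT) = sqrt(12) = 3.4641
SS = 1.28 * 10.1 * 3.4641
SS = 44.8 units

44.8 units


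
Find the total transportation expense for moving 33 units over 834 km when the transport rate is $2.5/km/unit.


TC = dist * cost * units = 834 * 2.5 * 33 = $68805.00

$68805.00


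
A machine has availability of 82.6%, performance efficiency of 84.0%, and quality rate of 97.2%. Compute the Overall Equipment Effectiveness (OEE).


Formula: OEE = Availability * Performance * Quality / 10000
A * P = 82.6% * 84.0% / 100 = 69.38%
OEE = 69.38% * 97.2% / 100 = 67.4%

67.4%


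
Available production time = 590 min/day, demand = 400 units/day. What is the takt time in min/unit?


Formula: Takt Time = Available Production Time / Customer Demand
Takt = 590 min/day / 400 units/day
Takt = 1.48 min/unit

1.48 min/unit


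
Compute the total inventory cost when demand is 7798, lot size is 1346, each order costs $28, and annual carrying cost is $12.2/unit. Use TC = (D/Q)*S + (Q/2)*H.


TC = 7798/1346 * 28 + 1346/2 * 12.2

$8372.82


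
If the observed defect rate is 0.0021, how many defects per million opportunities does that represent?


DPMO = defect_rate * 1000000 = 0.0021 * 1000000

2100


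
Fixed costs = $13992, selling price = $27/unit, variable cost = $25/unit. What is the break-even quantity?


Formula: BEQ = Fixed Costs / (Price - Variable Cost)
Contribution margin = $27 - $25 = $2/unit
BEQ = ceil($13992 / $2/unit) = ceil(6996.0) = 6996 units

6996 units


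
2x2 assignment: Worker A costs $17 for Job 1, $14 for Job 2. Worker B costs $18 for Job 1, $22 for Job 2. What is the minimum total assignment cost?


Option 1: A->1 + B->2 = $17 + $22 = $39
Option 2: A->2 + B->1 = $14 + $18 = $32
Min cost = min($39, $32) = $32

$32


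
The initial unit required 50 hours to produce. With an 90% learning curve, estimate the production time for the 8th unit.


Formula: T_n = T_1 * (learning_rate)^(log2(n)) where learning_rate = rate/100
Doublings = log2(8) = 3
T_n = 50 * 0.9^3
T_n = 50 * 0.729 = 36.5 hours

36.5 hours


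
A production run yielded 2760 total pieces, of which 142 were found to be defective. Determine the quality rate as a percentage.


Formula: Quality Rate = Good Pieces / Total Pieces * 100
Good pieces = 2760 - 142 = 2618
QR = 2618 / 2760 * 100 = 94.9%

94.9%


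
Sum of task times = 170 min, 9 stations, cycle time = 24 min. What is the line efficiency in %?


Formula: Efficiency = Sum of Task Times / (N_stations * CT) * 100
Total station capacity = 9 stations * 24 min = 216 min
Efficiency = 170 / 216 * 100 = 78.7%

78.7%


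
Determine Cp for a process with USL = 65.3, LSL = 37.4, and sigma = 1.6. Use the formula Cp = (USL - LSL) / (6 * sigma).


Cp = (65.3 - 37.4) / (6 * 1.6)

2.91


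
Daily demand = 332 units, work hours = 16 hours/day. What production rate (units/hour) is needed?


Formula: Production Rate = Daily Demand / Available Hours
Rate = 332 units/day / 16 hours/day
Rate = 20.8 units/hour

20.8 units/hour


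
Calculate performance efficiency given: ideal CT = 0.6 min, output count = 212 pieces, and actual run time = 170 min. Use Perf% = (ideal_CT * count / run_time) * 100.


Formula: Performance = (Ideal CT * Total Count) / Run Time * 100
Ideal output time = 0.6 * 212 = 127.2 min
Performance = 127.2 / 170 * 100 = 74.8%

74.8%


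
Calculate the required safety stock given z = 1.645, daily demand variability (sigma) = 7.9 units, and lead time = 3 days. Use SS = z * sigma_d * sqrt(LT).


Formula: SS = z * sigma_d * sqrt(LT)
sqrt(LT) = sqrt(3) = 1.7321
SS = 1.645 * 7.9 * 1.7321
SS = 22.5 units

22.5 units


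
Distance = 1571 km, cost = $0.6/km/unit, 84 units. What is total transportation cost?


TC = dist * cost * units = 1571 * 0.6 * 84 = $79178.40

$79178.40


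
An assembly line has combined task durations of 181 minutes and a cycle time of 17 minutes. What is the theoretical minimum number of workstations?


Formula: N_min = ceil(Sum of Task Times / Cycle Time)
N_min = ceil(181 min / 17 min) = ceil(10.6471)
N_min = 11 stations

11


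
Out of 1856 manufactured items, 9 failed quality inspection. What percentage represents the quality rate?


Formula: Quality Rate = Good Pieces / Total Pieces * 100
Good pieces = 1856 - 9 = 1847
QR = 1847 / 1856 * 100 = 99.5%

99.5%


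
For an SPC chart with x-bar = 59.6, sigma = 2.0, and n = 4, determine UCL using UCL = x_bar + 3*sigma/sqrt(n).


UCL = 59.6 + 3 * 2.0 / sqrt(4)

62.6


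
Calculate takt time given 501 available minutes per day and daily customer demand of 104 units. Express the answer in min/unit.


Formula: Takt Time = Available Production Time / Customer Demand
Takt = 501 min/day / 104 units/day
Takt = 4.82 min/unit

4.82 min/unit


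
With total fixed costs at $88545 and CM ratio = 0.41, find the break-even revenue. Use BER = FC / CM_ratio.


Formula: BER = Fixed Costs / Contribution Margin Ratio
BER = $88545 / 0.41
BER = $215963.41 (to the nearest cent)

$215963.41


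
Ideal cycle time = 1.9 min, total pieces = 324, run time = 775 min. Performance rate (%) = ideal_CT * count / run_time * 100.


Formula: Performance = (Ideal CT * Total Count) / Run Time * 100
Ideal output time = 1.9 * 324 = 615.6 min
Performance = 615.6 / 775 * 100 = 79.4%

79.4%


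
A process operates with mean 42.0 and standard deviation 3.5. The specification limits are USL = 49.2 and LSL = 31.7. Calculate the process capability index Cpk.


Cpu = (49.2 - 42.0) / (3 * 3.5) = 0.69
Cpl = (42.0 - 31.7) / (3 * 3.5) = 0.98
Cpk = min(0.69, 0.98) = 0.69

0.69


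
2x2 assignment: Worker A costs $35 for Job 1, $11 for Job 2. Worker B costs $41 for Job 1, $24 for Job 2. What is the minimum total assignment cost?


Option 1: A->1 + B->2 = $35 + $24 = $59
Option 2: A->2 + B->1 = $11 + $41 = $52
Min cost = min($59, $52) = $52

$52


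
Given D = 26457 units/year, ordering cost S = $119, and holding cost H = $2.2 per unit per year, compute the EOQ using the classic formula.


Formula: EOQ = sqrt(2 * D * S / H)
Numerator: 2 * 26457 * 119 = 6296766
2DS/H = 6296766 / 2.2 = 2862166.4
EOQ = sqrt(2862166.4) = 1691.8 units

1691.8 units


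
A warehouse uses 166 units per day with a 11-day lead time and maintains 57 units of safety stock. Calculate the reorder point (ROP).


Formula: ROP = (Daily Demand * Lead Time) + Safety Stock
Demand during lead time = 166 * 11 = 1826 units
ROP = 1826 + 57 = 1883 units

1883 units


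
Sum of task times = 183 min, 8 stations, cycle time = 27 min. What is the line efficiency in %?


Formula: Efficiency = Sum of Task Times / (N_stations * CT) * 100
Total station capacity = 8 stations * 27 min = 216 min
Efficiency = 183 / 216 * 100 = 84.7%

84.7%


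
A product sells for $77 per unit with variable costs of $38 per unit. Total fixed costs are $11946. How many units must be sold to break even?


Formula: BEQ = Fixed Costs / (Price - Variable Cost)
Contribution margin = $77 - $38 = $39/unit
BEQ = ceil($11946 / $39/unit) = ceil(306.31) = 307 units

307 units


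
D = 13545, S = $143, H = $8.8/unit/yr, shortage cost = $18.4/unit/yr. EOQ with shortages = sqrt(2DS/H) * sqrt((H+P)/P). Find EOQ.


Formula: EOQ* = sqrt(2DS/H) * sqrt((H+P)/P)
Base EOQ = sqrt(2*13545*143/8.8) = 663.49 units
Correction = sqrt((8.8+18.4)/18.4) = 1.21584
EOQ* = 663.49 * 1.21584 = 806.7 units

806.7 units


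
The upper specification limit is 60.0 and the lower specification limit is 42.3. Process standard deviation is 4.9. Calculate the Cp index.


Cp = (60.0 - 42.3) / (6 * 4.9)

0.6


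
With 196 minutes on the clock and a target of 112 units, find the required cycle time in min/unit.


Formula: CT = Available Time / Number of Units
CT = 196 min / 112 units
CT = 1.75 min/unit

1.75 min/unit


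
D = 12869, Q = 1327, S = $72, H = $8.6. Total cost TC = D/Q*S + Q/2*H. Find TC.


TC = 12869/1327 * 72 + 1327/2 * 8.6

$6404.34


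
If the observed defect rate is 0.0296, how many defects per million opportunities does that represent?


DPMO = defect_rate * 1000000 = 0.0296 * 1000000

29600


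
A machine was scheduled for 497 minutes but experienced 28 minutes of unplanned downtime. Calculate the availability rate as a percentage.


Formula: Availability = (Planned Time - Downtime) / Planned Time * 100
Uptime = 497 - 28 = 469 min
Availability = 469 / 497 * 100 = 94.4%

94.4%


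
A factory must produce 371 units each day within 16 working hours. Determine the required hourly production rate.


Formula: Production Rate = Daily Demand / Available Hours
Rate = 371 units/day / 16 hours/day
Rate = 23.2 units/hour

23.2 units/hour


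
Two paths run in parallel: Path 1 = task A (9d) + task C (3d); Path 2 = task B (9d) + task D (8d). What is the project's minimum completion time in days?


Path 1 = 9 + 3 = 12 days
Path 2 = 9 + 8 = 17 days
Duration = max(12, 17) = 17 days

17 days


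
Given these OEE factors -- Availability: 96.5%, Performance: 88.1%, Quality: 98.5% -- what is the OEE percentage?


Formula: OEE = Availability * Performance * Quality / 10000
A * P = 96.5% * 88.1% / 100 = 85.02%
OEE = 85.02% * 98.5% / 100 = 83.7%

83.7%


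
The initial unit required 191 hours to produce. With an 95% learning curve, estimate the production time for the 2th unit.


Formula: T_n = T_1 * (learning_rate)^(log2(n)) where learning_rate = rate/100
Doublings = log2(2) = 1
T_n = 191 * 0.95^1
T_n = 191 * 0.95 = 181.5 hours

181.5 hours


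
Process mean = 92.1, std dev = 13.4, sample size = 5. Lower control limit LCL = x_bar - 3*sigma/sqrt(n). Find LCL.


LCL = 92.1 - 3 * 13.4 / sqrt(5)

74.12


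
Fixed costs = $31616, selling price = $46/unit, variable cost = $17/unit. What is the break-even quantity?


Formula: BEQ = Fixed Costs / (Price - Variable Cost)
Contribution margin = $46 - $17 = $29/unit
BEQ = ceil($31616 / $29/unit) = ceil(1090.21) = 1091 units

1091 units


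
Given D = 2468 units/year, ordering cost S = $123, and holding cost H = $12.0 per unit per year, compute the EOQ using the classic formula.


Formula: EOQ = sqrt(2 * D * S / H)
Numerator: 2 * 2468 * 123 = 607128
2DS/H = 607128 / 12.0 = 50594.0
EOQ = sqrt(50594.0) = 224.9 units

224.9 units


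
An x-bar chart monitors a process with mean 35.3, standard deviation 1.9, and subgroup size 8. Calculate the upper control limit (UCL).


UCL = 35.3 + 3 * 1.9 / sqrt(8)

37.32


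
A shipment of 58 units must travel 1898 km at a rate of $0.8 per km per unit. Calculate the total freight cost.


TC = dist * cost * units = 1898 * 0.8 * 58 = $88067.20

$88067.20


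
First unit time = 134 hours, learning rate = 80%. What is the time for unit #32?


Formula: T_n = T_1 * (learning_rate)^(log2(n)) where learning_rate = rate/100
Doublings = log2(32) = 5
T_n = 134 * 0.8^5
T_n = 134 * 0.3277 = 43.9 hours

43.9 hours


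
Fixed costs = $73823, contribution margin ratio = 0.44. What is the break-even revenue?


Formula: BER = Fixed Costs / Contribution Margin Ratio
BER = $73823 / 0.44
BER = $167779.55 (to the nearest cent)

$167779.55
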